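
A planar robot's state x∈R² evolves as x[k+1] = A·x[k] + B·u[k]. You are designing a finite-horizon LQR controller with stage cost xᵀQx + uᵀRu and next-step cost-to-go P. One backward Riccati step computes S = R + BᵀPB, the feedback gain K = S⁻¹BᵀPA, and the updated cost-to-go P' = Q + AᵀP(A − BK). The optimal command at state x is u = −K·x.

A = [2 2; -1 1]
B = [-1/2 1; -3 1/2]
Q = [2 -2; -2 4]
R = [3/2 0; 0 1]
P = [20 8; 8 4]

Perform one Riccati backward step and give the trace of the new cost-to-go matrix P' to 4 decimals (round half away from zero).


12.5281

BᵀP = [-34.0000 -16.0000; 24.0000 10.0000]
S = R + BᵀPB = [3/2 0; 0 1] + [65.0000 -42.0000; -42.0000 29.0000] = [66.5000 -42.0000; -42.0000 30.0000]
BᵀPA = [-52.0000 -84.0000; 38.0000 58.0000]
K = S⁻¹·BᵀPA = [0.1558 -0.3636; 1.4848 1.4242]
A−BK = [0.5931 0.3939; -1.2749 -0.8030]
AᵀP(A−BK) = [3.6797 2.9697; 2.9697 2.8485]
P' = Q + AᵀP(A−BK) = [5.6797 0.9697; 0.9697 6.8485]
tr(P') = 12.5281


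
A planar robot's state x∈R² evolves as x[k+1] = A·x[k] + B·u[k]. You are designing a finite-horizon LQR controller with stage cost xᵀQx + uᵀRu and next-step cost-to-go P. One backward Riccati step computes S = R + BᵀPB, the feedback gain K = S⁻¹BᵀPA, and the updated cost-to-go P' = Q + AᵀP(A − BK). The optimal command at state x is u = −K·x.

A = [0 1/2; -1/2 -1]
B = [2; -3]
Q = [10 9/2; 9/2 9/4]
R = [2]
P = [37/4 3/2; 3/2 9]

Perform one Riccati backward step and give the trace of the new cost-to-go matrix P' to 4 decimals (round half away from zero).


13.4792

BᵀP = [14.0000 -24.0000]
S = R + BᵀPB = [2] + [100.0000] = [102.0000]
BᵀPA = [12.0000 31.0000]
K = S⁻¹·BᵀPA = [0.1176 0.3039]
A−BK = [-0.2353 -0.1078; -0.1471 -0.0882]
AᵀP(A−BK) = [0.8382 0.4779; 0.4779 0.3909]
P' = Q + AᵀP(A−BK) = [10.8382 4.9779; 4.9779 2.6409]
tr(P') = 13.4792


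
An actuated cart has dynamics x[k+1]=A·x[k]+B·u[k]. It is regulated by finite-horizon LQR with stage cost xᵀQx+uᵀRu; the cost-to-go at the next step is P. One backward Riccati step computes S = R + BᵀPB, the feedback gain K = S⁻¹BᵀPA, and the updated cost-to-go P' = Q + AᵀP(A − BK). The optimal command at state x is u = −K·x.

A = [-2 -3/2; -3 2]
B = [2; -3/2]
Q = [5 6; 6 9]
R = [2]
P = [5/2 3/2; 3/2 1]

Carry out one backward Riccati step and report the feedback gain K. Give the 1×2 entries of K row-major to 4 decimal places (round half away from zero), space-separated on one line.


-1.9048 -0.2143

BᵀP = [2.7500 1.5000]
S = R + BᵀPB = [2] + [3.2500] = [5.2500]
BᵀPA = [-10.0000 -1.1250]
K = S⁻¹·BᵀPA = [-1.9048 -0.2143]
A−BK = [1.8095 -1.0714; -5.8571 1.6786]
AᵀP(A−BK) = [17.9524 0.1071; 0.1071 0.3839]
P' = Q + AᵀP(A−BK) = [22.9524 6.1071; 6.1071 9.3839]
tr(P') = 32.3363


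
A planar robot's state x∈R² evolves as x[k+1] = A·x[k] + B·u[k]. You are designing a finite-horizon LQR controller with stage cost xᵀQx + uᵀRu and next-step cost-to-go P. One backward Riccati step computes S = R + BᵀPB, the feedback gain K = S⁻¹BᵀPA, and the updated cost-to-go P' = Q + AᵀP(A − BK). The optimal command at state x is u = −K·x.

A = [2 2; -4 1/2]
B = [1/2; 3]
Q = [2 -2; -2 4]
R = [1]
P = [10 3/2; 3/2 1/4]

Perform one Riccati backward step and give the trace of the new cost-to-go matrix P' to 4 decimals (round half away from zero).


14.5198

BᵀP = [9.5000 1.5000]
S = R + BᵀPB = [1] + [9.2500] = [10.2500]
BᵀPA = [13.0000 19.7500]
K = S⁻¹·BᵀPA = [1.2683 1.9268]
A−BK = [1.3659 1.0366; -7.8049 -5.2805]
AᵀP(A−BK) = [3.5122 3.9512; 3.9512 5.0076]
P' = Q + AᵀP(A−BK) = [5.5122 1.9512; 1.9512 9.0076]
tr(P') = 14.5198


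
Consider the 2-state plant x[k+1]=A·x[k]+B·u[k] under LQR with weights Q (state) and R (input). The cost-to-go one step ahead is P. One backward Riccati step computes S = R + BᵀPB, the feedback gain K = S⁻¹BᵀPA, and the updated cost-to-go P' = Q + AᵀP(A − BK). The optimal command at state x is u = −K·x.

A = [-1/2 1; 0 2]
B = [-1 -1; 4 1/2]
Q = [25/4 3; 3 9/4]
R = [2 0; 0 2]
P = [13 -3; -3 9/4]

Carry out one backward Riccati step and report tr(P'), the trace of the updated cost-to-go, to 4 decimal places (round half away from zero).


12.9729

BᵀP = [-25.0000 12.0000; -14.5000 4.1250]
S = R + BᵀPB = [2 0; 0 2] + [73.0000 31.0000; 31.0000 16.5625] = [75.0000 31.0000; 31.0000 18.5625]
BᵀPA = [12.5000 -1.0000; 7.2500 -6.2500]
K = S⁻¹·BᵀPA = [0.0169 0.4063; 0.3624 -1.0152]
A−BK = [-0.1207 0.3911; -0.2487 0.8824]
AᵀP(A−BK) = [0.4117 -1.2183; -1.2183 4.0612]
P' = Q + AᵀP(A−BK) = [6.6617 1.7817; 1.7817 6.3112]
tr(P') = 12.9729


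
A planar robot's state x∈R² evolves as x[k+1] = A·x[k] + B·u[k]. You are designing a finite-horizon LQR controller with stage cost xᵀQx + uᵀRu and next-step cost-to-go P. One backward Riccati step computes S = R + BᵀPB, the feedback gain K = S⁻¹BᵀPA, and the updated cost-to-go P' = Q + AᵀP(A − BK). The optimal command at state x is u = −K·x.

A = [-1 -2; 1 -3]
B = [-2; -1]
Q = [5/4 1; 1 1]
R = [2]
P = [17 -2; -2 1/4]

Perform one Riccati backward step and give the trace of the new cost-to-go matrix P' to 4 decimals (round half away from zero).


BᵀP = [-32.0000 3.7500]
S = R + BᵀPB = [2] + [60.2500] = [62.2500]
BᵀPA = [35.7500 52.7500]
K = S⁻¹·BᵀPA = [0.5743 0.8474]
A−BK = [0.1486 -0.3052; 1.5743 -2.1526]
AᵀP(A−BK) = [0.7189 0.9558; 0.9558 1.5502]
P' = Q + AᵀP(A−BK) = [1.9689 1.9558; 1.9558 2.5502]
tr(P') = 4.5191

4.5191


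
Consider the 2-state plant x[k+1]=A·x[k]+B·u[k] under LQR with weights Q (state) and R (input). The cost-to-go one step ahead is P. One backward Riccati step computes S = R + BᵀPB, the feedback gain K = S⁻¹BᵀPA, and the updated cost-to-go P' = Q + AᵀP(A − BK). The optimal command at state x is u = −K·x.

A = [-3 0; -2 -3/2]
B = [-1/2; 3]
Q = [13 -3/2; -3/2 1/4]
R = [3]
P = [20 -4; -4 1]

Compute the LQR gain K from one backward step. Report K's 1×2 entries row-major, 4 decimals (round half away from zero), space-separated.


1.9310 -0.2586

BᵀP = [-22.0000 5.0000]
S = R + BᵀPB = [3] + [26.0000] = [29.0000]
BᵀPA = [56.0000 -7.5000]
K = S⁻¹·BᵀPA = [1.9310 -0.2586]
A−BK = [-2.0345 -0.1293; -7.7931 -0.7241]
AᵀP(A−BK) = [27.8621 -0.5172; -0.5172 0.3103]
P' = Q + AᵀP(A−BK) = [40.8621 -2.0172; -2.0172 0.5603]
tr(P') = 41.4224


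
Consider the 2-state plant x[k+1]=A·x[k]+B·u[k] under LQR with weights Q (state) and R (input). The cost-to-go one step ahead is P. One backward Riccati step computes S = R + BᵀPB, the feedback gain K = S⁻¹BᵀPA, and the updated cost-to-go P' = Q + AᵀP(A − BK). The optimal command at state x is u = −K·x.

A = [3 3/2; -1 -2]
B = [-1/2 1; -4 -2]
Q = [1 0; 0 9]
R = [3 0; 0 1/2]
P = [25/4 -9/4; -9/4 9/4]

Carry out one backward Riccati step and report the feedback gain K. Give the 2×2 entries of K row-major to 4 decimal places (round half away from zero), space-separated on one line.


-0.6770 -0.1044 2.1672 1.2881

BᵀP = [5.8750 -7.8750; 10.7500 -6.7500]
S = R + BᵀPB = [3 0; 0 1/2] + [28.5625 21.6250; 21.6250 24.2500] = [31.5625 21.6250; 21.6250 24.7500]
BᵀPA = [25.5000 24.5625; 39.0000 29.6250]
K = S⁻¹·BᵀPA = [-0.6770 -0.1044; 2.1672 1.2881]
A−BK = [0.4943 0.1597; 0.6266 0.1589]
AᵀP(A−BK) = [4.7400 1.9233; 1.9233 0.9643]
P' = Q + AᵀP(A−BK) = [5.7400 1.9233; 1.9233 9.9643]
tr(P') = 15.7043


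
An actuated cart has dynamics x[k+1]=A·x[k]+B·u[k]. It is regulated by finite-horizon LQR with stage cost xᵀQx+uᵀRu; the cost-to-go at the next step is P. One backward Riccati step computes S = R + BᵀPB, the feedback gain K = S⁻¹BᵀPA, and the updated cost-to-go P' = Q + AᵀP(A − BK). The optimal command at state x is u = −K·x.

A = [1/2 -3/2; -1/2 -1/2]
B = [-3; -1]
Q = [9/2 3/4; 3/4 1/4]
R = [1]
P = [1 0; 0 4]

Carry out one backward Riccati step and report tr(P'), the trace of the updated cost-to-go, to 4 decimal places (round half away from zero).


BᵀP = [-3.0000 -4.0000]
S = R + BᵀPB = [1] + [13.0000] = [14.0000]
BᵀPA = [0.5000 6.5000]
K = S⁻¹·BᵀPA = [0.0357 0.4643]
A−BK = [0.6071 -0.1071; -0.4643 -0.0357]
AᵀP(A−BK) = [1.2321 0.0179; 0.0179 0.2321]
P' = Q + AᵀP(A−BK) = [5.7321 0.7679; 0.7679 0.4821]
tr(P') = 6.2143

6.2143


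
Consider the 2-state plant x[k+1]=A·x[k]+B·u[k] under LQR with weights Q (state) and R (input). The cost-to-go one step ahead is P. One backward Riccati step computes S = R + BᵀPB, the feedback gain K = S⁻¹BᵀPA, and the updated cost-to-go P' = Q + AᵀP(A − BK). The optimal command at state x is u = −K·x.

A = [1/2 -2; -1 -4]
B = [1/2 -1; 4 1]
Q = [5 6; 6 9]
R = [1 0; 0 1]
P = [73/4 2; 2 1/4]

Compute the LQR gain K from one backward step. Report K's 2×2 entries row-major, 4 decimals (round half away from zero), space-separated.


0.1219 -1.3218 -0.2923 1.2585

BᵀP = [17.1250 2.0000; -16.2500 -1.7500]
S = R + BᵀPB = [1 0; 0 1] + [16.5625 -15.1250; -15.1250 14.5000] = [17.5625 -15.1250; -15.1250 15.5000]
BᵀPA = [6.5625 -42.2500; -6.3750 39.5000]
K = S⁻¹·BᵀPA = [0.1219 -1.3218; -0.2923 1.2585]
A−BK = [0.1467 -0.0805; -1.1953 0.0288]
AᵀP(A−BK) = [0.1489 -0.5523; -0.5523 3.4405]
P' = Q + AᵀP(A−BK) = [5.1489 5.4477; 5.4477 12.4405]
tr(P') = 17.5894


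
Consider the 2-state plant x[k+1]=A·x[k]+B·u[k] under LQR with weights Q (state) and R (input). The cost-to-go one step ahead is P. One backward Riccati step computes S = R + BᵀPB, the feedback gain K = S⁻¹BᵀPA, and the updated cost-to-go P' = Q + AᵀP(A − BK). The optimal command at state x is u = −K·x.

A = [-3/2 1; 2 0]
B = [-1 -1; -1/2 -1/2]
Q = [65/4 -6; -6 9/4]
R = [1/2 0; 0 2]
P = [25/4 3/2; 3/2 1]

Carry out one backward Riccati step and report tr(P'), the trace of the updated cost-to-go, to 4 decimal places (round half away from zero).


22.9494

BᵀP = [-7.0000 -2.0000; -7.0000 -2.0000]
S = R + BᵀPB = [1/2 0; 0 2] + [8.0000 8.0000; 8.0000 8.0000] = [8.5000 8.0000; 8.0000 10.0000]
BᵀPA = [6.5000 -7.0000; 6.5000 -7.0000]
K = S⁻¹·BᵀPA = [0.6190 -0.6667; 0.1548 -0.1667]
A−BK = [-0.7262 0.1667; 2.3869 -0.4167]
AᵀP(A−BK) = [4.0327 -0.9583; -0.9583 0.4167]
P' = Q + AᵀP(A−BK) = [20.2827 -6.9583; -6.9583 2.6667]
tr(P') = 22.9494


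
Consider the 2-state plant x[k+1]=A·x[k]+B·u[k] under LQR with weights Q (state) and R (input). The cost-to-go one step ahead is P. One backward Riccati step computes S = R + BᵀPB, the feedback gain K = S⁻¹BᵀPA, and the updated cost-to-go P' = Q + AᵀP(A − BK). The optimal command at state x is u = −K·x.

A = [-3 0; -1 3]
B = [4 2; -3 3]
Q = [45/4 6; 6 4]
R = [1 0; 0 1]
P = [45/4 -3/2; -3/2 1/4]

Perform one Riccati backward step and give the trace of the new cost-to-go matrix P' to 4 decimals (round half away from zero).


BᵀP = [49.5000 -6.7500; 18.0000 -2.2500]
S = R + BᵀPB = [1 0; 0 1] + [218.2500 78.7500; 78.7500 29.2500] = [219.2500 78.7500; 78.7500 30.2500]
BᵀPA = [-141.7500 -20.2500; -51.7500 -6.7500]
K = S⁻¹·BᵀPA = [-0.4936 -0.1880; -0.4257 0.2664]
A−BK = [-0.1741 0.2194; -1.2037 1.6367]
AᵀP(A−BK) = [0.4994 -0.1193; -0.1193 0.2403]
P' = Q + AᵀP(A−BK) = [11.7494 5.8807; 5.8807 4.2403]
tr(P') = 15.9897

15.9897


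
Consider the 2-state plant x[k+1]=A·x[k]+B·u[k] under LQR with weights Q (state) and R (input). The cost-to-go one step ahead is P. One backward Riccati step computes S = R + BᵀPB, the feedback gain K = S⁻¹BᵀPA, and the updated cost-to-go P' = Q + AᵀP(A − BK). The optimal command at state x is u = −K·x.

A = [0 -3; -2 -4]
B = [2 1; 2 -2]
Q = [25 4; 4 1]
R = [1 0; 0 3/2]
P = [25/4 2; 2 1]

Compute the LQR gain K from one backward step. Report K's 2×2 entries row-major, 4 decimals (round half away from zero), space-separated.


BᵀP = [16.5000 6.0000; 2.2500 0.0000]
S = R + BᵀPB = [1 0; 0 3/2] + [45.0000 4.5000; 4.5000 2.2500] = [46.0000 4.5000; 4.5000 3.7500]
BᵀPA = [-12.0000 -73.5000; 0.0000 -6.7500]
K = S⁻¹·BᵀPA = [-0.2956 -1.6108; 0.3547 0.1330]
A−BK = [0.2365 0.0887; -0.6995 -0.5123]
AᵀP(A−BK) = [0.4532 0.6700; 0.6700 2.7512]
P' = Q + AᵀP(A−BK) = [25.4532 4.6700; 4.6700 3.7512]
tr(P') = 29.2044

-0.2956 -1.6108 0.3547 0.1330


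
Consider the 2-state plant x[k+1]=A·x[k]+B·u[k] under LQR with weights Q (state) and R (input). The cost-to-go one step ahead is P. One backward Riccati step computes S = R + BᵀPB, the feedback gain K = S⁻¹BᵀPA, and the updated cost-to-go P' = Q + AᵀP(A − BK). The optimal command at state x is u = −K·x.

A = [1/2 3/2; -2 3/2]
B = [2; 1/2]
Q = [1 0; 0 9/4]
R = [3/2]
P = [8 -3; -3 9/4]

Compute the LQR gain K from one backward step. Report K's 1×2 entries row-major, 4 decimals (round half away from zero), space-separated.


BᵀP = [14.5000 -4.8750]
S = R + BᵀPB = [3/2] + [26.5625] = [28.0625]
BᵀPA = [17.0000 14.4375]
K = S⁻¹·BᵀPA = [0.6058 0.5145]
A−BK = [-0.7116 0.4710; -2.3029 1.2428]
AᵀP(A−BK) = [6.7016 -2.7461; -2.7461 2.1347]
P' = Q + AᵀP(A−BK) = [7.7016 -2.7461; -2.7461 4.3847]
tr(P') = 12.0863

0.6058 0.5145


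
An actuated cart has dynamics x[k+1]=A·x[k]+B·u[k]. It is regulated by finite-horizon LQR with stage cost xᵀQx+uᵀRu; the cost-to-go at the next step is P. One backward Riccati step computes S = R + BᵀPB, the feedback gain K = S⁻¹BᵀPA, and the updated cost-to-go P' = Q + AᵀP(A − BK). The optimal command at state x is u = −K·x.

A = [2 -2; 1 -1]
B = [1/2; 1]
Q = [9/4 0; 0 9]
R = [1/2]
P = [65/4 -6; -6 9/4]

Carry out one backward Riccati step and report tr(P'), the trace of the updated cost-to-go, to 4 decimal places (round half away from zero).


BᵀP = [2.1250 -0.7500]
S = R + BᵀPB = [1/2] + [0.3125] = [0.8125]
BᵀPA = [3.5000 -3.5000]
K = S⁻¹·BᵀPA = [4.3077 -4.3077]
A−BK = [-0.1538 0.1538; -3.3077 3.3077]
AᵀP(A−BK) = [28.1731 -28.1731; -28.1731 28.1731]
P' = Q + AᵀP(A−BK) = [30.4231 -28.1731; -28.1731 37.1731]
tr(P') = 67.5962

67.5962


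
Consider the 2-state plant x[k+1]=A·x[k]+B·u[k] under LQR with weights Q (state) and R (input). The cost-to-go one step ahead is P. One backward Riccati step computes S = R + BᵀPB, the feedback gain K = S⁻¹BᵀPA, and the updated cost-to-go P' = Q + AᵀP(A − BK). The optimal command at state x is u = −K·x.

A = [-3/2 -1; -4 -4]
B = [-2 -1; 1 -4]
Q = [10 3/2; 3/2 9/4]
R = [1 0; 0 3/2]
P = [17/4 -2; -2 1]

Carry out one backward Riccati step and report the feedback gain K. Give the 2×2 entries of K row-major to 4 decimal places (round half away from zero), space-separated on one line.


BᵀP = [-10.5000 5.0000; 3.7500 -2.0000]
S = R + BᵀPB = [1 0; 0 3/2] + [26.0000 -9.5000; -9.5000 4.2500] = [27.0000 -9.5000; -9.5000 5.7500]
BᵀPA = [-4.2500 -9.5000; 2.3750 4.2500]
K = S⁻¹·BᵀPA = [-0.0288 -0.2192; 0.3654 0.3769]
A−BK = [-1.1923 -1.0615; -2.5096 -2.2731]
AᵀP(A−BK) = [0.5721 0.5481; 0.5481 0.5654]
P' = Q + AᵀP(A−BK) = [10.5721 2.0481; 2.0481 2.8154]
tr(P') = 13.3875

-0.0288 -0.2192 0.3654 0.3769


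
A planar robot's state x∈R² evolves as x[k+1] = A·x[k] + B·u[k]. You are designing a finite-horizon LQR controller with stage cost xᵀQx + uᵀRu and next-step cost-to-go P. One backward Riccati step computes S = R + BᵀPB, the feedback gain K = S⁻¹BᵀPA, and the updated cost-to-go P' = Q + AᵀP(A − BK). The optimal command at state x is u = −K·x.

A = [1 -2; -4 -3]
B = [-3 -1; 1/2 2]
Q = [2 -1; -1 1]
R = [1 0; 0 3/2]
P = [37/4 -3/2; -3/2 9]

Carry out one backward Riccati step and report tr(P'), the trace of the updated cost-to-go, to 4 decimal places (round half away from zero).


BᵀP = [-28.5000 9.0000; -12.2500 19.5000]
S = R + BᵀPB = [1 0; 0 3/2] + [90.0000 46.5000; 46.5000 51.2500] = [91.0000 46.5000; 46.5000 52.7500]
BᵀPA = [-64.5000 30.0000; -90.2500 -34.0000]
K = S⁻¹·BᵀPA = [0.3011 1.1992; -1.9763 -1.7017]
A−BK = [-0.0731 -0.1041; -0.1979 -0.1963]
AᵀP(A−BK) = [6.3079 5.7731; 5.7731 6.1672]
P' = Q + AᵀP(A−BK) = [8.3079 4.7731; 4.7731 7.1672]
tr(P') = 15.4751

15.4751


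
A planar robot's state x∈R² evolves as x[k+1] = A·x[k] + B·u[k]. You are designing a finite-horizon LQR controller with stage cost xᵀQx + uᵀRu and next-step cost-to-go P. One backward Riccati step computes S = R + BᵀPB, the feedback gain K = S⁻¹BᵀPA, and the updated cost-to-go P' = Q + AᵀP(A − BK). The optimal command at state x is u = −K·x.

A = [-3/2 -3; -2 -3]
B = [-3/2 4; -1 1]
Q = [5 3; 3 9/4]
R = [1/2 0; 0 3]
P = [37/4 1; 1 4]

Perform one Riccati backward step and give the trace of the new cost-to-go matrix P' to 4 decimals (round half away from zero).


14.8784

BᵀP = [-14.8750 -5.5000; 38.0000 8.0000]
S = R + BᵀPB = [1/2 0; 0 3] + [27.8125 -65.0000; -65.0000 160.0000] = [28.3125 -65.0000; -65.0000 163.0000]
BᵀPA = [33.3125 61.1250; -73.0000 -138.0000]
K = S⁻¹·BᵀPA = [1.7565 2.5475; 0.2526 0.1693]
A−BK = [0.1244 0.1443; -0.4961 -0.6217]
AᵀP(A−BK) = [2.7382 3.6164; 3.6164 4.8902]
P' = Q + AᵀP(A−BK) = [7.7382 6.6164; 6.6164 7.1402]
tr(P') = 14.8784


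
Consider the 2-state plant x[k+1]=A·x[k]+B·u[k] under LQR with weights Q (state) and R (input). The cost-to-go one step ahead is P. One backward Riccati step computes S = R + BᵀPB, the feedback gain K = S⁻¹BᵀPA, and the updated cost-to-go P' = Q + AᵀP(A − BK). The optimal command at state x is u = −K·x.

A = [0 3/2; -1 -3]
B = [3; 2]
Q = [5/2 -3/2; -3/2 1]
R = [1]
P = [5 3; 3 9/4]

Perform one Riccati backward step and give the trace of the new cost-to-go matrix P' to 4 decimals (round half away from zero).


BᵀP = [21.0000 13.5000]
S = R + BᵀPB = [1] + [90.0000] = [91.0000]
BᵀPA = [-13.5000 -9.0000]
K = S⁻¹·BᵀPA = [-0.1484 -0.0989]
A−BK = [0.4451 1.7967; -0.7033 -2.8022]
AᵀP(A−BK) = [0.2473 0.9148; 0.9148 3.6099]
P' = Q + AᵀP(A−BK) = [2.7473 -0.5852; -0.5852 4.6099]
tr(P') = 7.3571

7.3571


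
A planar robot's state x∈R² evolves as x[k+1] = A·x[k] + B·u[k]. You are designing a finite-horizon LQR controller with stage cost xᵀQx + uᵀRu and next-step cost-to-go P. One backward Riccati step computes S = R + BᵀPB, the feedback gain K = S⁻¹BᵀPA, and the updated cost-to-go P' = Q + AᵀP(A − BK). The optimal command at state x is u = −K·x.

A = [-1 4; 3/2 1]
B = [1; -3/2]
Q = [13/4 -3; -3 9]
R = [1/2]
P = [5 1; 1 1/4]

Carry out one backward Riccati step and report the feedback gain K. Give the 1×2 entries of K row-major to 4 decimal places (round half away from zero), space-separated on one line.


BᵀP = [3.5000 0.6250]
S = R + BᵀPB = [1/2] + [2.5625] = [3.0625]
BᵀPA = [-2.5625 14.6250]
K = S⁻¹·BᵀPA = [-0.8367 4.7755]
A−BK = [-0.1633 -0.7755; 0.2449 8.1633]
AᵀP(A−BK) = [0.4184 -2.3878; -2.3878 18.4082]
P' = Q + AᵀP(A−BK) = [3.6684 -5.3878; -5.3878 27.4082]
tr(P') = 31.0765

-0.8367 4.7755


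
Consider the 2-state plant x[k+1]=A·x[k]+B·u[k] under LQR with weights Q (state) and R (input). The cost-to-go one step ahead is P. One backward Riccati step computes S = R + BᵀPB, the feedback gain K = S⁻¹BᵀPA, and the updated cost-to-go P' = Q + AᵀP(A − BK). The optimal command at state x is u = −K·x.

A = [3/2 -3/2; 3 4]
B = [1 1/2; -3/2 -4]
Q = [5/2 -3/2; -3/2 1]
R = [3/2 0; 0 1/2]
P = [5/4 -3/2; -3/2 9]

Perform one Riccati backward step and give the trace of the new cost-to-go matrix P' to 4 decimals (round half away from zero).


BᵀP = [3.5000 -15.0000; 6.6250 -36.7500]
S = R + BᵀPB = [3/2 0; 0 1/2] + [26.0000 61.7500; 61.7500 150.3125] = [27.5000 61.7500; 61.7500 150.8125]
BᵀPA = [-39.7500 -65.2500; -100.3125 -156.9375]
K = S⁻¹·BᵀPA = [0.5968 -0.4476; -0.9095 -0.8573]
A−BK = [1.3580 -0.6237; 0.2572 -0.1008]
AᵀP(A−BK) = [2.8005 -0.8569; -0.8569 1.0572]
P' = Q + AᵀP(A−BK) = [5.3005 -2.3569; -2.3569 2.0572]
tr(P') = 7.3576

7.3576


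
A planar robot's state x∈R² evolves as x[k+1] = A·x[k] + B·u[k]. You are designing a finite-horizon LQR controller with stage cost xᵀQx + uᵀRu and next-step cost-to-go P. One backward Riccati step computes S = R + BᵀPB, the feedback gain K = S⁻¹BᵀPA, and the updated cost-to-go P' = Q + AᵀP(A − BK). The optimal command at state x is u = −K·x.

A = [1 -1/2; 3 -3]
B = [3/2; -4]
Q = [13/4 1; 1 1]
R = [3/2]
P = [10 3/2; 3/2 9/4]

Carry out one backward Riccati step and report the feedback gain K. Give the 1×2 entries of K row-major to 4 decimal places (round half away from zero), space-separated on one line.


BᵀP = [9.0000 -6.7500]
S = R + BᵀPB = [3/2] + [40.5000] = [42.0000]
BᵀPA = [-11.2500 15.7500]
K = S⁻¹·BᵀPA = [-0.2679 0.3750]
A−BK = [1.4018 -1.0625; 1.9286 -1.5000]
AᵀP(A−BK) = [36.2366 -27.7813; -27.7813 21.3438]
P' = Q + AᵀP(A−BK) = [39.4866 -26.7813; -26.7813 22.3438]
tr(P') = 61.8304

-0.2679 0.3750


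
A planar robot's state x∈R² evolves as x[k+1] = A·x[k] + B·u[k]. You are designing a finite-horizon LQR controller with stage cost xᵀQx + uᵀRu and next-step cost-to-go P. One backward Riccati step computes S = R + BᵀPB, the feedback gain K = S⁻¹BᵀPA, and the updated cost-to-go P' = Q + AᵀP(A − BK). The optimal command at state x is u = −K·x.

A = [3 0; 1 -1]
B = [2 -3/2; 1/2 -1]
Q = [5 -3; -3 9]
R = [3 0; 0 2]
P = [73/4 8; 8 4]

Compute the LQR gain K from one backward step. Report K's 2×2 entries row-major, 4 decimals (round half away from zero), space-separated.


0.7265 -0.0470 -0.9134 0.1731

BᵀP = [40.5000 18.0000; -35.3750 -16.0000]
S = R + BᵀPB = [3 0; 0 2] + [90.0000 -78.7500; -78.7500 69.0625] = [93.0000 -78.7500; -78.7500 71.0625]
BᵀPA = [139.5000 -18.0000; -122.1250 16.0000]
K = S⁻¹·BᵀPA = [0.7265 -0.0470; -0.9134 0.1731]
A−BK = [0.1768 0.3536; -0.2767 -0.8034]
AᵀP(A−BK) = [3.3462 -0.3076; -0.3076 0.3849]
P' = Q + AᵀP(A−BK) = [8.3462 -3.3076; -3.3076 9.3849]
tr(P') = 17.7311


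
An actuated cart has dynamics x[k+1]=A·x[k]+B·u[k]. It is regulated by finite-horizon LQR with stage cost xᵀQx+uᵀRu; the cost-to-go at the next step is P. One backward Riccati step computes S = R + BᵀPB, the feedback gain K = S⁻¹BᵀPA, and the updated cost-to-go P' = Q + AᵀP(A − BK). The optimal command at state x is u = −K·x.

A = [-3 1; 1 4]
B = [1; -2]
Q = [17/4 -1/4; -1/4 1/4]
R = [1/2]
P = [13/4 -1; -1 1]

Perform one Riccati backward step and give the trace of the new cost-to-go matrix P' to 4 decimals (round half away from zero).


18.2021

BᵀP = [5.2500 -3.0000]
S = R + BᵀPB = [1/2] + [11.2500] = [11.7500]
BᵀPA = [-18.7500 -6.7500]
K = S⁻¹·BᵀPA = [-1.5957 -0.5745]
A−BK = [-1.4043 1.5745; -2.1915 2.8511]
AᵀP(A−BK) = [6.3298 -5.5213; -5.5213 7.3723]
P' = Q + AᵀP(A−BK) = [10.5798 -5.7713; -5.7713 7.6223]
tr(P') = 18.2021


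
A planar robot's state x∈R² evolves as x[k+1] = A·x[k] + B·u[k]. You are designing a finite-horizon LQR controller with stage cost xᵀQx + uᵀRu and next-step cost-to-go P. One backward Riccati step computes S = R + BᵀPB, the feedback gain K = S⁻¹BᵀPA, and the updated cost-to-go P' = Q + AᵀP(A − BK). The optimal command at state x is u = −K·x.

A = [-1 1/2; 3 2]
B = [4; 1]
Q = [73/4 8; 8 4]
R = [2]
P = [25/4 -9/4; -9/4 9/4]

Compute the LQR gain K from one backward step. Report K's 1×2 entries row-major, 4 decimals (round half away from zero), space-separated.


BᵀP = [22.7500 -6.7500]
S = R + BᵀPB = [2] + [84.2500] = [86.2500]
BᵀPA = [-43.0000 -2.1250]
K = S⁻¹·BᵀPA = [-0.4986 -0.0246]
A−BK = [0.9942 0.5986; 3.4986 2.0246]
AᵀP(A−BK) = [18.5623 10.4406; 10.4406 6.0101]
P' = Q + AᵀP(A−BK) = [36.8123 18.4406; 18.4406 10.0101]
tr(P') = 46.8225

-0.4986 -0.0246


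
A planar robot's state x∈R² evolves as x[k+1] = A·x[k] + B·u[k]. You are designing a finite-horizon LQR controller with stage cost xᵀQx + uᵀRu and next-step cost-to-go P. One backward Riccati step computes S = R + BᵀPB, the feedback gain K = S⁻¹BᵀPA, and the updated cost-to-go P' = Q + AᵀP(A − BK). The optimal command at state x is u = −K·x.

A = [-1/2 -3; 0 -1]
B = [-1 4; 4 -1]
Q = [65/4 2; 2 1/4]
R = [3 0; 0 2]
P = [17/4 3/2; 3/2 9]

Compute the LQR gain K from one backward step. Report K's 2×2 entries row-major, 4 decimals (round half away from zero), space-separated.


-0.0317 -0.4502 -0.1287 -0.8340

BᵀP = [1.7500 34.5000; 15.5000 -3.0000]
S = R + BᵀPB = [3 0; 0 2] + [136.2500 -27.5000; -27.5000 65.0000] = [139.2500 -27.5000; -27.5000 67.0000]
BᵀPA = [-0.8750 -39.7500; -7.7500 -43.5000]
K = S⁻¹·BᵀPA = [-0.0317 -0.4502; -0.1287 -0.8340]
A−BK = [-0.0170 -0.1141; -0.0019 -0.0334]
AᵀP(A−BK) = [0.0375 0.2674; 0.2674 2.0759]
P' = Q + AᵀP(A−BK) = [16.2875 2.2674; 2.2674 2.3259]
tr(P') = 18.6134


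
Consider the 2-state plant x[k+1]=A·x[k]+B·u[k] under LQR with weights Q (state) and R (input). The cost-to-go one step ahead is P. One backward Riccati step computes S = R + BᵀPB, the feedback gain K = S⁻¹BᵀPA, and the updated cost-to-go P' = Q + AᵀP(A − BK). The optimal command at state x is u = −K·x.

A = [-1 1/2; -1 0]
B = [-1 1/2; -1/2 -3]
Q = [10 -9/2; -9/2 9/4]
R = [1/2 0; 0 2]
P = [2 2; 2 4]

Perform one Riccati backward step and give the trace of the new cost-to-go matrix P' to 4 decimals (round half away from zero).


BᵀP = [-3.0000 -4.0000; -5.0000 -11.0000]
S = R + BᵀPB = [1/2 0; 0 2] + [5.0000 10.5000; 10.5000 30.5000] = [5.5000 10.5000; 10.5000 32.5000]
BᵀPA = [7.0000 -1.5000; 16.0000 -2.5000]
K = S⁻¹·BᵀPA = [0.8686 -0.3285; 0.2117 0.0292]
A−BK = [-0.2372 0.1569; 0.0693 -0.0766]
AᵀP(A−BK) = [0.5328 -0.1679; -0.1679 0.0803]
P' = Q + AᵀP(A−BK) = [10.5328 -4.6679; -4.6679 2.3303]
tr(P') = 12.8631

12.8631


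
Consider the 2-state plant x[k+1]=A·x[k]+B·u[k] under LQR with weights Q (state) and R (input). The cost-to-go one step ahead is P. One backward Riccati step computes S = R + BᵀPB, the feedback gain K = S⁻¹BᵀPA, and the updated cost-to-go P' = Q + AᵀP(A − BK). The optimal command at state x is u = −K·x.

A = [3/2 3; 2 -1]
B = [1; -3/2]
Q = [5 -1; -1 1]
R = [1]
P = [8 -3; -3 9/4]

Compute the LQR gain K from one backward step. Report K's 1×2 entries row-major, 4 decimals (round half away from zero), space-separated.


0.2602 1.9024

BᵀP = [12.5000 -6.3750]
S = R + BᵀPB = [1] + [22.0625] = [23.0625]
BᵀPA = [6.0000 43.8750]
K = S⁻¹·BᵀPA = [0.2602 1.9024]
A−BK = [1.2398 1.0976; 2.3902 1.8537]
AᵀP(A−BK) = [7.4390 6.5854; 6.5854 8.7805]
P' = Q + AᵀP(A−BK) = [12.4390 5.5854; 5.5854 9.7805]
tr(P') = 22.2195


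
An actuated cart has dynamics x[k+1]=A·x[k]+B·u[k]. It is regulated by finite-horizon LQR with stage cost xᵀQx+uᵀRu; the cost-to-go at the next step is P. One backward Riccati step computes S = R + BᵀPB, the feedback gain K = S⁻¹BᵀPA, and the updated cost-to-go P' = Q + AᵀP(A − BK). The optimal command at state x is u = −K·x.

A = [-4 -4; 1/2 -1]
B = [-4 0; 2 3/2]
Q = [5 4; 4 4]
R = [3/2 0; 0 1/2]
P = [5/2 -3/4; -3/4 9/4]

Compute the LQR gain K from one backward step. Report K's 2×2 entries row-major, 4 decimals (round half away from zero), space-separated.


0.9368 0.9114 -0.7823 -1.6410

BᵀP = [-11.5000 7.5000; -1.1250 3.3750]
S = R + BᵀPB = [3/2 0; 0 1/2] + [61.0000 11.2500; 11.2500 5.0625] = [62.5000 11.2500; 11.2500 5.5625]
BᵀPA = [49.7500 38.5000; 6.1875 1.1250]
K = S⁻¹·BᵀPA = [0.9368 0.9114; -0.7823 -1.6410]
A−BK = [-0.2527 -0.3545; -0.2001 -0.3613]
AᵀP(A−BK) = [1.7964 2.1876; 2.1876 3.0081]
P' = Q + AᵀP(A−BK) = [6.7964 6.1876; 6.1876 7.0081]
tr(P') = 13.8045


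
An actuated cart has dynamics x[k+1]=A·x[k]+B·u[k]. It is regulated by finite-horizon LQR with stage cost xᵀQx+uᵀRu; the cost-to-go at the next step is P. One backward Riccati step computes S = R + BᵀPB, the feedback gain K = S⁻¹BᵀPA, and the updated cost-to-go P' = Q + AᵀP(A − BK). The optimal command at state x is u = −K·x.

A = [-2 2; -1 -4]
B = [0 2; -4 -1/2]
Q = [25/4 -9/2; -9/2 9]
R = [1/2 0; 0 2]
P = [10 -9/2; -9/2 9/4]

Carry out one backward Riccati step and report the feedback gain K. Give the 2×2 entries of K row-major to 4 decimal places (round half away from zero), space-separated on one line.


BᵀP = [18.0000 -9.0000; 22.2500 -10.1250]
S = R + BᵀPB = [1/2 0; 0 2] + [36.0000 40.5000; 40.5000 49.5625] = [36.5000 40.5000; 40.5000 51.5625]
BᵀPA = [-27.0000 72.0000; -34.3750 85.0000]
K = S⁻¹·BᵀPA = [0.0000 1.1167; -0.6667 0.7714]
A−BK = [-0.6667 0.4573; -1.3333 0.8525]
AᵀP(A−BK) = [1.3333 -1.3333; -1.3333 2.0313]
P' = Q + AᵀP(A−BK) = [7.5833 -5.8333; -5.8333 11.0313]
tr(P') = 18.6146

0.0000 1.1167 -0.6667 0.7714


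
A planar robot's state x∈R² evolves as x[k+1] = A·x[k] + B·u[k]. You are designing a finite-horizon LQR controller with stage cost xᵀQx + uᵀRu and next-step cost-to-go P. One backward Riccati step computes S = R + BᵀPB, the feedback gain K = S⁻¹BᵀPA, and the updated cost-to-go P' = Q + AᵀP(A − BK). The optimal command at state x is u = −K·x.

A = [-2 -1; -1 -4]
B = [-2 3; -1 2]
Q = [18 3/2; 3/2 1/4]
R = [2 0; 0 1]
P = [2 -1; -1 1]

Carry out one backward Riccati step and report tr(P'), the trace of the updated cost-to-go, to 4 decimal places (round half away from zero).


28.2857

BᵀP = [-3.0000 1.0000; 4.0000 -1.0000]
S = R + BᵀPB = [2 0; 0 1] + [5.0000 -7.0000; -7.0000 10.0000] = [7.0000 -7.0000; -7.0000 11.0000]
BᵀPA = [5.0000 -1.0000; -7.0000 0.0000]
K = S⁻¹·BᵀPA = [0.2143 -0.3929; -0.5000 -0.2500]
A−BK = [-0.0714 -1.0357; 0.2143 -3.8929]
AᵀP(A−BK) = [0.4286 -0.7857; -0.7857 9.6071]
P' = Q + AᵀP(A−BK) = [18.4286 0.7143; 0.7143 9.8571]
tr(P') = 28.2857


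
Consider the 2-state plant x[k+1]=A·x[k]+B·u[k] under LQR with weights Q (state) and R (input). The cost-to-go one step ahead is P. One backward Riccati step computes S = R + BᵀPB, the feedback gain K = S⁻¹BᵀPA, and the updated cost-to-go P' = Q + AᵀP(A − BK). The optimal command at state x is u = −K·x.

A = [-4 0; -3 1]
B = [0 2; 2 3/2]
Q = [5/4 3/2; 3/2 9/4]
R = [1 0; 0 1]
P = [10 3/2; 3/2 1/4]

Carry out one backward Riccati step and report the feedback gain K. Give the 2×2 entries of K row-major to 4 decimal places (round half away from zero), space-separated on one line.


BᵀP = [3.0000 0.5000; 22.2500 3.3750]
S = R + BᵀPB = [1 0; 0 1] + [1.0000 6.7500; 6.7500 49.5625] = [2.0000 6.7500; 6.7500 50.5625]
BᵀPA = [-13.5000 0.5000; -99.1250 3.3750]
K = S⁻¹·BᵀPA = [-0.2430 0.0450; -1.9280 0.0607]
A−BK = [-0.1440 -0.1215; 0.3780 0.8189]
AᵀP(A−BK) = [3.8560 -0.1215; -0.1215 0.0225]
P' = Q + AᵀP(A−BK) = [5.1060 1.3785; 1.3785 2.2725]
tr(P') = 7.3785

-0.2430 0.0450 -1.9280 0.0607


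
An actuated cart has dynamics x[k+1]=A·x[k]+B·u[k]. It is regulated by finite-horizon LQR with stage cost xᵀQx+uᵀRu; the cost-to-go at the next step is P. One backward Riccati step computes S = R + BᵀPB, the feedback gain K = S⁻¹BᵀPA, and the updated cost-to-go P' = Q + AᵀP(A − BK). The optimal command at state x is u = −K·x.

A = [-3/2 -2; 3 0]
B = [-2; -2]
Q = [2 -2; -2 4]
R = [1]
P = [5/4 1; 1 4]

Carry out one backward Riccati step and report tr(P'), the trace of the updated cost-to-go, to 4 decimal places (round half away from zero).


BᵀP = [-4.5000 -10.0000]
S = R + BᵀPB = [1] + [29.0000] = [30.0000]
BᵀPA = [-23.2500 9.0000]
K = S⁻¹·BᵀPA = [-0.7750 0.3000]
A−BK = [-3.0500 -1.4000; 1.4500 0.6000]
AᵀP(A−BK) = [11.7938 4.7250; 4.7250 2.3000]
P' = Q + AᵀP(A−BK) = [13.7938 2.7250; 2.7250 6.3000]
tr(P') = 20.0938

20.0938


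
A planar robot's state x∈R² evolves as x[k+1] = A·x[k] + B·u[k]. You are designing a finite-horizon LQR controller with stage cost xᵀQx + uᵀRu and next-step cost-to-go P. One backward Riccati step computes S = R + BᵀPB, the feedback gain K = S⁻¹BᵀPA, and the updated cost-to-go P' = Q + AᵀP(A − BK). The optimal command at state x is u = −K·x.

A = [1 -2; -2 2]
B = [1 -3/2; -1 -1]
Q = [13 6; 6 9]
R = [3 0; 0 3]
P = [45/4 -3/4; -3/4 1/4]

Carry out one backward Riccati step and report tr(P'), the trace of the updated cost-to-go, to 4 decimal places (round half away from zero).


28.7330

BᵀP = [12.0000 -1.0000; -16.1250 0.8750]
S = R + BᵀPB = [3 0; 0 3] + [13.0000 -17.0000; -17.0000 23.3125] = [16.0000 -17.0000; -17.0000 26.3125]
BᵀPA = [14.0000 -26.0000; -17.8750 34.0000]
K = S⁻¹·BᵀPA = [0.4886 -0.8040; -0.3636 0.7727]
A−BK = [-0.0341 -0.0369; -1.8750 1.9688]
AᵀP(A−BK) = [1.9091 -2.9318; -2.9318 4.8239]
P' = Q + AᵀP(A−BK) = [14.9091 3.0682; 3.0682 13.8239]
tr(P') = 28.7330


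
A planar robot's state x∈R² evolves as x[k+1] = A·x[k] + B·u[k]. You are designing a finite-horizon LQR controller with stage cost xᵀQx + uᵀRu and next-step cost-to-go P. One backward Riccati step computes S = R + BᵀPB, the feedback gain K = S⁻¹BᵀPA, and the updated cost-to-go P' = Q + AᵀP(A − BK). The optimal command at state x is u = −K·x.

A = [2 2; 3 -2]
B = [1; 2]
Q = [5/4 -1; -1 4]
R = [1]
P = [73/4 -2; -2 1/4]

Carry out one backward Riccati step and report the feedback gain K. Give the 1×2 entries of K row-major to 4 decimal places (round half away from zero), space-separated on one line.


1.9592 2.5714

BᵀP = [14.2500 -1.5000]
S = R + BᵀPB = [1] + [11.2500] = [12.2500]
BᵀPA = [24.0000 31.5000]
K = S⁻¹·BᵀPA = [1.9592 2.5714]
A−BK = [0.0408 -0.5714; -0.9184 -7.1429]
AᵀP(A−BK) = [4.2296 5.7857; 5.7857 9.0000]
P' = Q + AᵀP(A−BK) = [5.4796 4.7857; 4.7857 13.0000]
tr(P') = 18.4796


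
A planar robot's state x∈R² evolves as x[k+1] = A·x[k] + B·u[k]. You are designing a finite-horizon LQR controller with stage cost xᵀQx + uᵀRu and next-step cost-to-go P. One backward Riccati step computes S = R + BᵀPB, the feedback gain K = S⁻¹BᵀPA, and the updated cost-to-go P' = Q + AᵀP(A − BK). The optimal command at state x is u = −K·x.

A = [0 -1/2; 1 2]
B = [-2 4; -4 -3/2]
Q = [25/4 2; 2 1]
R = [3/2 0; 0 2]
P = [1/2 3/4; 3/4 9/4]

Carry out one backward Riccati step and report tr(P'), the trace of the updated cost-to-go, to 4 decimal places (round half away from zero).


BᵀP = [-4.0000 -10.5000; 0.8750 -0.3750]
S = R + BᵀPB = [3/2 0; 0 2] + [50.0000 -0.2500; -0.2500 4.0625] = [51.5000 -0.2500; -0.2500 6.0625]
BᵀPA = [-10.5000 -19.0000; -0.3750 -1.1875]
K = S⁻¹·BᵀPA = [-0.2042 -0.3700; -0.0703 -0.2111]
A−BK = [-0.1273 -0.3954; 0.0777 0.2035]
AᵀP(A−BK) = [0.0793 0.1613; 0.1613 0.3451]
P' = Q + AᵀP(A−BK) = [6.3293 2.1613; 2.1613 1.3451]
tr(P') = 7.6744

7.6744


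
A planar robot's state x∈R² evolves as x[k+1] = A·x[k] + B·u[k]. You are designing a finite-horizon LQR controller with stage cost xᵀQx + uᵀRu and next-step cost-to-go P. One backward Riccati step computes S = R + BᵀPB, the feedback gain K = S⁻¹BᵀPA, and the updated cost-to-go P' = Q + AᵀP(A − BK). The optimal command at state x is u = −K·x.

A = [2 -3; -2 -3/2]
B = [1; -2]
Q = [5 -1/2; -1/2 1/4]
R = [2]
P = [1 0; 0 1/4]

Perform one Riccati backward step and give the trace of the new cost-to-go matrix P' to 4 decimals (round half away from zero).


16.2969

BᵀP = [1.0000 -0.5000]
S = R + BᵀPB = [2] + [2.0000] = [4.0000]
BᵀPA = [3.0000 -2.2500]
K = S⁻¹·BᵀPA = [0.7500 -0.5625]
A−BK = [1.2500 -2.4375; -0.5000 -2.6250]
AᵀP(A−BK) = [2.7500 -3.5625; -3.5625 8.2969]
P' = Q + AᵀP(A−BK) = [7.7500 -4.0625; -4.0625 8.5469]
tr(P') = 16.2969


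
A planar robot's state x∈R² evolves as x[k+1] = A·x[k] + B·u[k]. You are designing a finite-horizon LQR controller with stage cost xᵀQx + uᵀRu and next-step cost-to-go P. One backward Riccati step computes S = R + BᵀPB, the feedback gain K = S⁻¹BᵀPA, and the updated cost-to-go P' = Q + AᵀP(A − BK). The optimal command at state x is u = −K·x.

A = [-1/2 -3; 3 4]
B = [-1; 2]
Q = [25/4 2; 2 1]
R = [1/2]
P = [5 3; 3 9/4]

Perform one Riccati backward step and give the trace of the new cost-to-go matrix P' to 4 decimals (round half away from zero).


18.7500

BᵀP = [1.0000 1.5000]
S = R + BᵀPB = [1/2] + [2.0000] = [2.5000]
BᵀPA = [4.0000 3.0000]
K = S⁻¹·BᵀPA = [1.6000 1.2000]
A−BK = [1.1000 -1.8000; -0.2000 1.6000]
AᵀP(A−BK) = [6.1000 -3.3000; -3.3000 5.4000]
P' = Q + AᵀP(A−BK) = [12.3500 -1.3000; -1.3000 6.4000]
tr(P') = 18.7500


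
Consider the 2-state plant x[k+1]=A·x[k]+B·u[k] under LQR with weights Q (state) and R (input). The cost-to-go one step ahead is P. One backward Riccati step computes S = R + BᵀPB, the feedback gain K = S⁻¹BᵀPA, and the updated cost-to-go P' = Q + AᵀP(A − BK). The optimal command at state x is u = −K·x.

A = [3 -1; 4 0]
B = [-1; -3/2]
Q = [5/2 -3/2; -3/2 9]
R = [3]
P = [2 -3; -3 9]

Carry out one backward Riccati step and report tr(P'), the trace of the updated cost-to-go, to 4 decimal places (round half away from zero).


BᵀP = [2.5000 -10.5000]
S = R + BᵀPB = [3] + [13.2500] = [16.2500]
BᵀPA = [-34.5000 -2.5000]
K = S⁻¹·BᵀPA = [-2.1231 -0.1538]
A−BK = [0.8769 -1.1538; 0.8154 -0.2308]
AᵀP(A−BK) = [16.7538 0.6923; 0.6923 1.6154]
P' = Q + AᵀP(A−BK) = [19.2538 -0.8077; -0.8077 10.6154]
tr(P') = 29.8692

29.8692


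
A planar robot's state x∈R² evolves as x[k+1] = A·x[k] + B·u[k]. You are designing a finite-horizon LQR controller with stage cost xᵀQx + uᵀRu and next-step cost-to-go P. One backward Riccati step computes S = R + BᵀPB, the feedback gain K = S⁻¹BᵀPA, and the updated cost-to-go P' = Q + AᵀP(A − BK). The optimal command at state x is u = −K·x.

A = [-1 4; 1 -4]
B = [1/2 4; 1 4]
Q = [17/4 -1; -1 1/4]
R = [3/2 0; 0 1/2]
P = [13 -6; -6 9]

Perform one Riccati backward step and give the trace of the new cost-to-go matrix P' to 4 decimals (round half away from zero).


BᵀP = [0.5000 6.0000; 28.0000 12.0000]
S = R + BᵀPB = [3/2 0; 0 1/2] + [6.2500 26.0000; 26.0000 160.0000] = [7.7500 26.0000; 26.0000 160.5000]
BᵀPA = [5.5000 -22.0000; -16.0000 64.0000]
K = S⁻¹·BᵀPA = [2.2870 -9.1481; -0.4702 1.8807]
A−BK = [-0.2628 1.0513; 0.5937 -2.3746]
AᵀP(A−BK) = [13.8985 -55.5941; -55.5941 222.3764]
P' = Q + AᵀP(A−BK) = [18.1485 -56.5941; -56.5941 222.6264]
tr(P') = 240.7749

240.7749


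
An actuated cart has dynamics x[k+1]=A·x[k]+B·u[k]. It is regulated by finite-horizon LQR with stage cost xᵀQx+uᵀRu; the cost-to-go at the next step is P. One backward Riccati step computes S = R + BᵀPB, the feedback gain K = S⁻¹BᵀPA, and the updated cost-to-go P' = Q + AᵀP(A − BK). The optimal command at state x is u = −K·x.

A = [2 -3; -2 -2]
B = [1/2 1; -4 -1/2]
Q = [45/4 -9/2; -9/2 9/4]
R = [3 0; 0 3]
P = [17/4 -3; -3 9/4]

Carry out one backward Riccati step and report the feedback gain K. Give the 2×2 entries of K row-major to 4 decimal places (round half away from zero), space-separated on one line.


0.7991 -0.3026 0.3947 -0.2902

BᵀP = [14.1250 -10.5000; 5.7500 -4.1250]
S = R + BᵀPB = [3 0; 0 3] + [49.0625 19.3750; 19.3750 7.8125] = [52.0625 19.3750; 19.3750 10.8125]
BᵀPA = [49.2500 -21.3750; 19.7500 -9.0000]
K = S⁻¹·BᵀPA = [0.7991 -0.3026; 0.3947 -0.2902]
A−BK = [1.2058 -2.5585; 1.3937 -3.3554]
AᵀP(A−BK) = [2.8495 -1.8671; -1.8671 2.1708]
P' = Q + AᵀP(A−BK) = [14.0995 -6.3671; -6.3671 4.4208]
tr(P') = 18.5203


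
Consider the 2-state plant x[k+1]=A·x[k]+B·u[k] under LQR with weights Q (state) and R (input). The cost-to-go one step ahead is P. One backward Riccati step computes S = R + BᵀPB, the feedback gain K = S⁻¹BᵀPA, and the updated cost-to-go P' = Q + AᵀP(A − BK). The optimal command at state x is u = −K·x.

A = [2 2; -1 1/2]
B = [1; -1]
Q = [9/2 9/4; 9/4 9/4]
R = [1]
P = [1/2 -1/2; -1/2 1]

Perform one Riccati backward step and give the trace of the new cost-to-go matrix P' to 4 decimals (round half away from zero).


9.0536

BᵀP = [1.0000 -1.5000]
S = R + BᵀPB = [1] + [2.5000] = [3.5000]
BᵀPA = [3.5000 1.2500]
K = S⁻¹·BᵀPA = [1.0000 0.3571]
A−BK = [1.0000 1.6429; 0.0000 0.8571]
AᵀP(A−BK) = [1.5000 0.7500; 0.7500 0.8036]
P' = Q + AᵀP(A−BK) = [6.0000 3.0000; 3.0000 3.0536]
tr(P') = 9.0536


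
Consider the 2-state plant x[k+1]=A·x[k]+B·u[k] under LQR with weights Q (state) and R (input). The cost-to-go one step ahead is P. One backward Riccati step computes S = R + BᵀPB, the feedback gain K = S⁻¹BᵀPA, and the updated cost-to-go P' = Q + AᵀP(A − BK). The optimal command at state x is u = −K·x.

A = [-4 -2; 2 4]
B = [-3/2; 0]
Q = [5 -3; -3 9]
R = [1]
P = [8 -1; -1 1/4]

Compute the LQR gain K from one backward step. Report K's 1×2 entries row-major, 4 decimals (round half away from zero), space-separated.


BᵀP = [-12.0000 1.5000]
S = R + BᵀPB = [1] + [18.0000] = [19.0000]
BᵀPA = [51.0000 30.0000]
K = S⁻¹·BᵀPA = [2.6842 1.5789]
A−BK = [0.0263 0.3684; 2.0000 4.0000]
AᵀP(A−BK) = [8.1053 5.4737; 5.4737 4.6316]
P' = Q + AᵀP(A−BK) = [13.1053 2.4737; 2.4737 13.6316]
tr(P') = 26.7368

2.6842 1.5789
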